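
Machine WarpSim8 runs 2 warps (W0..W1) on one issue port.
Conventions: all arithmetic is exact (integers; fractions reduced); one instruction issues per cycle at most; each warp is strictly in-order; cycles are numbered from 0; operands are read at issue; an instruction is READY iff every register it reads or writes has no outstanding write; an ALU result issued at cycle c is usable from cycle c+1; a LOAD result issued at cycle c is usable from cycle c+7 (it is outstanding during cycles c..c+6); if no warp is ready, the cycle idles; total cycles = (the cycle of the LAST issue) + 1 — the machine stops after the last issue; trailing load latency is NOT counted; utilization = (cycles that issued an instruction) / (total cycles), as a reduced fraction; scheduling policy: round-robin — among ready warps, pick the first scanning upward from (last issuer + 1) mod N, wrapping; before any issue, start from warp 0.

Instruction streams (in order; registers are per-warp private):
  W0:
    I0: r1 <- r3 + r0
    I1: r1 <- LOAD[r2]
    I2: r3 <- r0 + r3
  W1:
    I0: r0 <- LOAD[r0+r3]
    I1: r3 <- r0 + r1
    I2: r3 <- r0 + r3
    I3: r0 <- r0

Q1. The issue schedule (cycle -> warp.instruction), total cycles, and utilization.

cycle 0: W0.I0
cycle 1: W1.I0
cycle 2: W0.I1
cycle 3: W0.I2
cycle 4: idle
cycle 5: idle
cycle 6: idle
cycle 7: idle
cycle 8: W1.I1
cycle 9: W1.I2
cycle 10: W1.I3

Answer: 11 cycles, utilization 7/11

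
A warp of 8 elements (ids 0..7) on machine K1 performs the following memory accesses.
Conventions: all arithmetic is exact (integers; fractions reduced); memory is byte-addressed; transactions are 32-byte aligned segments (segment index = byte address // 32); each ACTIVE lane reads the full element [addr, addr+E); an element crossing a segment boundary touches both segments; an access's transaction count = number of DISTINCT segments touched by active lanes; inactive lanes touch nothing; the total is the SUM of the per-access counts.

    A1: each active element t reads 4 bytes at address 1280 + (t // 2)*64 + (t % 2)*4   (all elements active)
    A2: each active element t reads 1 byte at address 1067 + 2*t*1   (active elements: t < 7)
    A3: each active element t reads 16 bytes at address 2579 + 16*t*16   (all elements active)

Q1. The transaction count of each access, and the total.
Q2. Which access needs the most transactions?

A1: 4 transactions
A2: 1 transaction
A3: 16 transactions

Answer: 4,1,16; total 21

Answer: A3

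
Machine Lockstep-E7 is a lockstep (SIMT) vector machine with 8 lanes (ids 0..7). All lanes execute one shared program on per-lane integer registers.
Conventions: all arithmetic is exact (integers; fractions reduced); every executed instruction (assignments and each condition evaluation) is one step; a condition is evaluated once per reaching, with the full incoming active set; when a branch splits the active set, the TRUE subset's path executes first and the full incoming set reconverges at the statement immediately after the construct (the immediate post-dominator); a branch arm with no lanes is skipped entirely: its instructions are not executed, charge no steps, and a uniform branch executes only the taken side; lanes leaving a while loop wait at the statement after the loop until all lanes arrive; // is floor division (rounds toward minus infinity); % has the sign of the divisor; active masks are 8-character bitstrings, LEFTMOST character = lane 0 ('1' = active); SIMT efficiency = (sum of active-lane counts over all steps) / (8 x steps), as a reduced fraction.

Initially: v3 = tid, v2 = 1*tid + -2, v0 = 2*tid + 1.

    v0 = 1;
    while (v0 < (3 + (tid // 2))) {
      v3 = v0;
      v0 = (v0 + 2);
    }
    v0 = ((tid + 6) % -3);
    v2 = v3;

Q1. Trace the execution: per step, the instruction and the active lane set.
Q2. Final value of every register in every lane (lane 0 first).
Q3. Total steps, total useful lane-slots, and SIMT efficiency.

step 0: v0 <- 1                      11111111
step 1: eval (v0 < (3 + (tid // 2))) 11111111
step 2: v3 <- v0                     11111111
step 3: v0 <- (v0 + 2)               11111111
step 4: eval (v0 < (3 + (tid // 2))) 11111111
step 5: v3 <- v0                     00111111
step 6: v0 <- (v0 + 2)               00111111
step 7: eval (v0 < (3 + (tid // 2))) 00111111
step 8: v3 <- v0                     00000011
step 9: v0 <- (v0 + 2)               00000011
step 10: eval (v0 < (3 + (tid // 2))) 00000011
step 11: v0 <- ((tid + 6) % -3)       11111111
step 12: v2 <- v3                     11111111

Answer: 13 steps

v3: 1,1,3,3,3,3,5,5
v2: 1,1,3,3,3,3,5,5
v0: 0,-2,-1,0,-2,-1,0,-2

steps = 13; useful = 80; efficiency = 80/104 = 10/13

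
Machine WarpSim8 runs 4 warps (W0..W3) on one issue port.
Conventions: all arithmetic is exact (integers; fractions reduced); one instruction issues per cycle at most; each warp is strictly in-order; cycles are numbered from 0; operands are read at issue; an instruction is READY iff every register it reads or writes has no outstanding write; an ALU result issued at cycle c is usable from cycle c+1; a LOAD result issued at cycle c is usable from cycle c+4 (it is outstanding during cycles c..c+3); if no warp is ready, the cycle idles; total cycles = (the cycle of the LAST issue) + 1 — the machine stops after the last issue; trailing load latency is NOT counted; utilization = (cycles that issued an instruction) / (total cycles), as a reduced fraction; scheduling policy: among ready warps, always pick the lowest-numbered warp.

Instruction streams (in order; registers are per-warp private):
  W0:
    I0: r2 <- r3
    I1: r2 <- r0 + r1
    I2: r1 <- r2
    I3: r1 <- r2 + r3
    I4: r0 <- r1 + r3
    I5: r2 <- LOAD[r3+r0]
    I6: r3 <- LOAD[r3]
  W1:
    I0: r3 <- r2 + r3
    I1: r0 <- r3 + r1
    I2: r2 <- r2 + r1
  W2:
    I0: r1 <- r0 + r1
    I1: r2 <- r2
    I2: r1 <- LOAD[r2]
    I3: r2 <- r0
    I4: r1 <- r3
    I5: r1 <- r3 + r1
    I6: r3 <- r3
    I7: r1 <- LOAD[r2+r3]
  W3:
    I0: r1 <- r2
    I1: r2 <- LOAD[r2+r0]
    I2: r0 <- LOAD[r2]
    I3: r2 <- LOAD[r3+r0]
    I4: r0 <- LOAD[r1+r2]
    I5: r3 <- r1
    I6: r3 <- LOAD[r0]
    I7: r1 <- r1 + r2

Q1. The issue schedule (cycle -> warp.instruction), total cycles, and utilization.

cycle 0: W0.I0
cycle 1: W0.I1
cycle 2: W0.I2
cycle 3: W0.I3
cycle 4: W0.I4
cycle 5: W0.I5
cycle 6: W0.I6
cycle 7: W1.I0
cycle 8: W1.I1
cycle 9: W1.I2
cycle 10: W2.I0
cycle 11: W2.I1
cycle 12: W2.I2
cycle 13: W2.I3
cycle 14: W3.I0
cycle 15: W3.I1
cycle 16: W2.I4
cycle 17: W2.I5
cycle 18: W2.I6
cycle 19: W2.I7
cycle 20: W3.I2
cycle 21: idle
cycle 22: idle
cycle 23: idle
cycle 24: W3.I3
cycle 25: idle
cycle 26: idle
cycle 27: idle
cycle 28: W3.I4
cycle 29: W3.I5
cycle 30: idle
cycle 31: idle
cycle 32: W3.I6
cycle 33: W3.I7

Answer: 34 cycles, utilization 13/17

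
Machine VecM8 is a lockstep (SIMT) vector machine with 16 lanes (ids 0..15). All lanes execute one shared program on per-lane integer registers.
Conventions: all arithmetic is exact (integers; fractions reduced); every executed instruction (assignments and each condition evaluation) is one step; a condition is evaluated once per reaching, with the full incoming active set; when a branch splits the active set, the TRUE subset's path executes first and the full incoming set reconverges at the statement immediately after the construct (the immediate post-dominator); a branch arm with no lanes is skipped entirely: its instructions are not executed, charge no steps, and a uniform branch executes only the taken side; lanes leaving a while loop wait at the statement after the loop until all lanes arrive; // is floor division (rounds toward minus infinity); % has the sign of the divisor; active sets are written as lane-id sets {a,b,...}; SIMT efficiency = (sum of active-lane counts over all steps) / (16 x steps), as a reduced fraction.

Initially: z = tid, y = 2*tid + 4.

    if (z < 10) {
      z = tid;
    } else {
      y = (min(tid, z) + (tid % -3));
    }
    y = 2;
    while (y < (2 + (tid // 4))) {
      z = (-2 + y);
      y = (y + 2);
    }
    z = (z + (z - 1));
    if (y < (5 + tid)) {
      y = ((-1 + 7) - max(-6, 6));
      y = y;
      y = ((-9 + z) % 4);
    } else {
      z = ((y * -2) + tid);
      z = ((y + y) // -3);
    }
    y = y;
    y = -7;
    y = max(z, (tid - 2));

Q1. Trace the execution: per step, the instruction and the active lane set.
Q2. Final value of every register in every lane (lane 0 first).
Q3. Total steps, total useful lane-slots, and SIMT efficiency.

step 0: eval (z < 10)                {0,1,2,3,4,5,6,7,8,9,10,11,12,13,14,15}
step 1: z <- tid                     {0,1,2,3,4,5,6,7,8,9}
step 2: y <- (min(tid, z) + (tid % -3)) {10,11,12,13,14,15}
step 3: y <- 2                       {0,1,2,3,4,5,6,7,8,9,10,11,12,13,14,15}
step 4: eval (y < (2 + (tid // 4)))  {0,1,2,3,4,5,6,7,8,9,10,11,12,13,14,15}
step 5: z <- (-2 + y)                {4,5,6,7,8,9,10,11,12,13,14,15}
step 6: y <- (y + 2)                 {4,5,6,7,8,9,10,11,12,13,14,15}
step 7: eval (y < (2 + (tid // 4)))  {4,5,6,7,8,9,10,11,12,13,14,15}
step 8: z <- (-2 + y)                {12,13,14,15}
step 9: y <- (y + 2)                 {12,13,14,15}
step 10: eval (y < (2 + (tid // 4)))  {12,13,14,15}
step 11: z <- (z + (z - 1))           {0,1,2,3,4,5,6,7,8,9,10,11,12,13,14,15}
step 12: eval (y < (5 + tid))         {0,1,2,3,4,5,6,7,8,9,10,11,12,13,14,15}
step 13: y <- ((-1 + 7) - max(-6, 6)) {0,1,2,3,4,5,6,7,8,9,10,11,12,13,14,15}
step 14: y <- y                       {0,1,2,3,4,5,6,7,8,9,10,11,12,13,14,15}
step 15: y <- ((-9 + z) % 4)          {0,1,2,3,4,5,6,7,8,9,10,11,12,13,14,15}
step 16: y <- y                       {0,1,2,3,4,5,6,7,8,9,10,11,12,13,14,15}
step 17: y <- -7                      {0,1,2,3,4,5,6,7,8,9,10,11,12,13,14,15}
step 18: y <- max(z, (tid - 2))       {0,1,2,3,4,5,6,7,8,9,10,11,12,13,14,15}

Answer: 19 steps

z: -1,1,3,5,-1,-1,-1,-1,-1,-1,-1,-1,3,3,3,3
y: -1,1,3,5,2,3,4,5,6,7,8,9,10,11,12,13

steps = 19; useful = 240; efficiency = 240/304 = 15/19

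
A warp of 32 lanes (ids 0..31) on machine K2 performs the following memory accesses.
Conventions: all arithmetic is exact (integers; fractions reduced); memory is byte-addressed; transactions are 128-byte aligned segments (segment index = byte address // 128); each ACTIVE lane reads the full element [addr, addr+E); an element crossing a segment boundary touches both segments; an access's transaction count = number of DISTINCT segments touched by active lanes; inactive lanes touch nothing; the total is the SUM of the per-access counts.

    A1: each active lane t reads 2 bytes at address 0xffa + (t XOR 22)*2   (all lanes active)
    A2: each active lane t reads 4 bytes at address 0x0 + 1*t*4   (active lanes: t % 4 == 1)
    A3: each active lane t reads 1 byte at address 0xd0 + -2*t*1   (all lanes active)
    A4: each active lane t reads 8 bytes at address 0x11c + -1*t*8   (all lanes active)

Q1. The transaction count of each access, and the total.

A1: 2 transactions
A2: 1 transaction
A3: 1 transaction
A4: 3 transactions

Answer: 2,1,1,3; total 7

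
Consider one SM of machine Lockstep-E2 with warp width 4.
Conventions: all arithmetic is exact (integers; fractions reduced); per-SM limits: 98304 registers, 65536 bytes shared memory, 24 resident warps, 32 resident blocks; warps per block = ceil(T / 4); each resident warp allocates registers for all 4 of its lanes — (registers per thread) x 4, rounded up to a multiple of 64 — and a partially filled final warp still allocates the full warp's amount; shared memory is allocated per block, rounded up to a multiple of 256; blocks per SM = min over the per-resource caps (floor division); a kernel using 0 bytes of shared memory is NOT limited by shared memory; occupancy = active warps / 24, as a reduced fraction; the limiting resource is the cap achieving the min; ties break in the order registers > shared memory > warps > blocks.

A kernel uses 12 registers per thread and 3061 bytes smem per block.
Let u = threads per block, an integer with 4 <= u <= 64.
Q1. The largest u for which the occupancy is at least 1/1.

Answer: u = 48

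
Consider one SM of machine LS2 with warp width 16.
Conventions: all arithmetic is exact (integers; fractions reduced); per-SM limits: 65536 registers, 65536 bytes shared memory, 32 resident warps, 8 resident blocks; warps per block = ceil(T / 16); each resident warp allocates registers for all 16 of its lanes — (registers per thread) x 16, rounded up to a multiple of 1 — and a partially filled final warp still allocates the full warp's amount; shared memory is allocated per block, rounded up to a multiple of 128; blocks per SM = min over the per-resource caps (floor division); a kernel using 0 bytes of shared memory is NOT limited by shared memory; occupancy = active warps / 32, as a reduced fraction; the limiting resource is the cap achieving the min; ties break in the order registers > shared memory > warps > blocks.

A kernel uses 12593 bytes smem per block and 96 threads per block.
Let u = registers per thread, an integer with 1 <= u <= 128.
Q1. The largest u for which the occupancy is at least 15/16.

Answer: u = 128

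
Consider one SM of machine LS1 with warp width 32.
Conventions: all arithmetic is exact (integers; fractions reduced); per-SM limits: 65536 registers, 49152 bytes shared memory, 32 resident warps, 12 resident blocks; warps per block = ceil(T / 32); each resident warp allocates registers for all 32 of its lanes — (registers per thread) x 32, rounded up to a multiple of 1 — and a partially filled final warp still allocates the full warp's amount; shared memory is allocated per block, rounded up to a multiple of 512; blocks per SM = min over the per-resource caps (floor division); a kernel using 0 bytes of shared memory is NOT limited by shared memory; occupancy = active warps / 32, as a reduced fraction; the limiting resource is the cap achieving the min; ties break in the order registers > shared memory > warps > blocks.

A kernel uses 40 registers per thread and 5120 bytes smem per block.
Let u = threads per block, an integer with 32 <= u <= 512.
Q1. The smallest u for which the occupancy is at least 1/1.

Answer: u = 97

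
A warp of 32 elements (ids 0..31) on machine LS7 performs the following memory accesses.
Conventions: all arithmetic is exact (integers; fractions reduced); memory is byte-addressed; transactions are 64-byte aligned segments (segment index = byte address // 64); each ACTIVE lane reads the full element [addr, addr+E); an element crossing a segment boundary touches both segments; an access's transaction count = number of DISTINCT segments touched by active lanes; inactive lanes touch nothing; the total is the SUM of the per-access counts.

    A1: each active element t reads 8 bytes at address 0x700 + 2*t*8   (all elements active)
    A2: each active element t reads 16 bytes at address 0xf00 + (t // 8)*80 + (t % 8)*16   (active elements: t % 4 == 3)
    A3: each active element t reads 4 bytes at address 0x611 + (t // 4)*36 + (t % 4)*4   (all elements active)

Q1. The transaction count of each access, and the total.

A1: 8 transactions
A2: 6 transactions
A3: 5 transactions

Answer: 8,6,5; total 19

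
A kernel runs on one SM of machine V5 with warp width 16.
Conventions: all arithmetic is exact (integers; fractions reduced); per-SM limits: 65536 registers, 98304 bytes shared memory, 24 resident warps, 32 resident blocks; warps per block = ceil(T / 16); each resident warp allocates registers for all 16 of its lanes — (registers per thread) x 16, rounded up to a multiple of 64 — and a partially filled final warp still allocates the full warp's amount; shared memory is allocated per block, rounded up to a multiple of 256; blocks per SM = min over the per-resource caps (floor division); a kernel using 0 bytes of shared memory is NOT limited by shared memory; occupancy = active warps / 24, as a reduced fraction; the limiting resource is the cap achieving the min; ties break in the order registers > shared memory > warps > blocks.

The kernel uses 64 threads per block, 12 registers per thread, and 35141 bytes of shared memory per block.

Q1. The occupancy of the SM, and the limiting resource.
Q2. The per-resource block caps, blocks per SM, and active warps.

Answer: occupancy 1/3, limited by shared memory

registers: 85 blocks
shared memory: 2 blocks
warps: 6 blocks
blocks: 32 blocks

Answer: 2 blocks, 8 active warps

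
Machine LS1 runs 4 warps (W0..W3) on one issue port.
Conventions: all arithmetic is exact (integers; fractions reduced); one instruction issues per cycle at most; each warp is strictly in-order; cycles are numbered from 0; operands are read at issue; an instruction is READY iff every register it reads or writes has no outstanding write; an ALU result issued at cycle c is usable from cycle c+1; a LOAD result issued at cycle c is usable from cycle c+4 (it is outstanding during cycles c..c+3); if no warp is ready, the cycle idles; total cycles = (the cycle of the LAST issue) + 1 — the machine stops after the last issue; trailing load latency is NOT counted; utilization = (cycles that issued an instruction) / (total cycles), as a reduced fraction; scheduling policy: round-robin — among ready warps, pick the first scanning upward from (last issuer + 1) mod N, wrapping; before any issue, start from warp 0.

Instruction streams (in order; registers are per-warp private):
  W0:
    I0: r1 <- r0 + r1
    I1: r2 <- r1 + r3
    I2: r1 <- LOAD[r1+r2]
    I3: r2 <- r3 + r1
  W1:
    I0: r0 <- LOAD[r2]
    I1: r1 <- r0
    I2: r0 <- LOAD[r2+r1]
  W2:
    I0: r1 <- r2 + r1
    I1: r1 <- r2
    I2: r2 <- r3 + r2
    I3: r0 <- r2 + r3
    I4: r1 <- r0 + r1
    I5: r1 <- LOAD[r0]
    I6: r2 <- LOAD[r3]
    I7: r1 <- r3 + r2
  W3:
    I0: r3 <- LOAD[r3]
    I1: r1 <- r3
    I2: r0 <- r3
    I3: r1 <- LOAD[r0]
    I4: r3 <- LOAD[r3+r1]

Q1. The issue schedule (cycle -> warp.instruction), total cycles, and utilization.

cycle 0: W0.I0
cycle 1: W1.I0
cycle 2: W2.I0
cycle 3: W3.I0
cycle 4: W0.I1
cycle 5: W1.I1
cycle 6: W2.I1
cycle 7: W3.I1
cycle 8: W0.I2
cycle 9: W1.I2
cycle 10: W2.I2
cycle 11: W3.I2
cycle 12: W0.I3
cycle 13: W2.I3
cycle 14: W3.I3
cycle 15: W2.I4
cycle 16: W2.I5
cycle 17: W2.I6
cycle 18: W3.I4
cycle 19: idle
cycle 20: idle
cycle 21: W2.I7

Answer: 22 cycles, utilization 10/11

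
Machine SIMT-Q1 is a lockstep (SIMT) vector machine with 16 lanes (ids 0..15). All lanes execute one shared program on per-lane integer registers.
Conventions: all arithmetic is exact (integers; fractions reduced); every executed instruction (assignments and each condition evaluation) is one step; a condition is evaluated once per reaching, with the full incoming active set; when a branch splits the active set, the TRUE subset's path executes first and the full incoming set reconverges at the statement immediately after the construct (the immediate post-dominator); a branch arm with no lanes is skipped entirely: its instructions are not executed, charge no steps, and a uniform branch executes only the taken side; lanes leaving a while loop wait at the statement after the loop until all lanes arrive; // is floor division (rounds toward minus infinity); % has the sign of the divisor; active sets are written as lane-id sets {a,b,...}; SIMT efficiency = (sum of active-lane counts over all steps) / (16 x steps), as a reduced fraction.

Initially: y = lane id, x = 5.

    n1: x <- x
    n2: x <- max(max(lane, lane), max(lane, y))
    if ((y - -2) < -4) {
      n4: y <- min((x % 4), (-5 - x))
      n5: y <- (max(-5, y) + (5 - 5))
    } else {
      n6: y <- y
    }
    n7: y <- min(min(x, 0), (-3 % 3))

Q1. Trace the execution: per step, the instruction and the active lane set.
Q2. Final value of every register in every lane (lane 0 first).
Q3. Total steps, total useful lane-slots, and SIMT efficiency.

step 0: x <- x                       {0,1,2,3,4,5,6,7,8,9,10,11,12,13,14,15}
step 1: x <- max(max(lane, lane), max(lane, y)) {0,1,2,3,4,5,6,7,8,9,10,11,12,13,14,15}
step 2: eval ((y - -2) < -4)         {0,1,2,3,4,5,6,7,8,9,10,11,12,13,14,15}
step 3: y <- y                       {0,1,2,3,4,5,6,7,8,9,10,11,12,13,14,15}
step 4: y <- min(min(x, 0), (-3 % 3)) {0,1,2,3,4,5,6,7,8,9,10,11,12,13,14,15}

Answer: 5 steps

y: 0,0,0,0,0,0,0,0,0,0,0,0,0,0,0,0
x: 0,1,2,3,4,5,6,7,8,9,10,11,12,13,14,15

steps = 5; useful = 80; efficiency = 80/80 = 1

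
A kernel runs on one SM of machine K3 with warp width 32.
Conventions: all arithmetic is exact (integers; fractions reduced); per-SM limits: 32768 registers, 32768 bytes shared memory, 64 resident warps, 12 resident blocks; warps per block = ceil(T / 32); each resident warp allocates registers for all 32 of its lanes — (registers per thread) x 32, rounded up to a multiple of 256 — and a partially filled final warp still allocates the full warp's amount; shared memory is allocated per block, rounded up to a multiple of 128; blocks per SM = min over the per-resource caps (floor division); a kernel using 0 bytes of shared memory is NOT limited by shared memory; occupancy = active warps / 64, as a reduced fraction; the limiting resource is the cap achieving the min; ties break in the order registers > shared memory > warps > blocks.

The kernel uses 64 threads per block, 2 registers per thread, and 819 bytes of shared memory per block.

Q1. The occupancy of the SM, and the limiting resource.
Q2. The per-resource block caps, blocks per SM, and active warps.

Answer: occupancy 3/8, limited by blocks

registers: 64 blocks
shared memory: 36 blocks
warps: 32 blocks
blocks: 12 blocks

Answer: 12 blocks, 24 active warps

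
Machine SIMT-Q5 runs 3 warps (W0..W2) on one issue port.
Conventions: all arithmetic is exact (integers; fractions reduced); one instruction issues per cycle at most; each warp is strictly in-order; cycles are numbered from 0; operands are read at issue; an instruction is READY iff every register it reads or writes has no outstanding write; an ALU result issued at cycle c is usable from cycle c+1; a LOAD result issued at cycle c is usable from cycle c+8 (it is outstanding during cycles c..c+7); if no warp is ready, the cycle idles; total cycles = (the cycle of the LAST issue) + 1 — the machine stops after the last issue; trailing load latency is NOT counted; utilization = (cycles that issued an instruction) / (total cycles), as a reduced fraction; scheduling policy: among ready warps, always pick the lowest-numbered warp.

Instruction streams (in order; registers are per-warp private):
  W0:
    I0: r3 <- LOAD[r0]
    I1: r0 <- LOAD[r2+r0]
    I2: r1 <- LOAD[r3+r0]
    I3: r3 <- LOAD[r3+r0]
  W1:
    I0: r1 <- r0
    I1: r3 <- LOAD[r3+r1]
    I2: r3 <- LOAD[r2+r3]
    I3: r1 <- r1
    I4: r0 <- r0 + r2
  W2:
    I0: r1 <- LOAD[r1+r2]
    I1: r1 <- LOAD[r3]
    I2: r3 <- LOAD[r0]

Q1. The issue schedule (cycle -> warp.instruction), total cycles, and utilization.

cycle 0: W0.I0
cycle 1: W0.I1
cycle 2: W1.I0
cycle 3: W1.I1
cycle 4: W2.I0
cycle 5: idle
cycle 6: idle
cycle 7: idle
cycle 8: idle
cycle 9: W0.I2
cycle 10: W0.I3
cycle 11: W1.I2
cycle 12: W1.I3
cycle 13: W1.I4
cycle 14: W2.I1
cycle 15: W2.I2

Answer: 16 cycles, utilization 3/4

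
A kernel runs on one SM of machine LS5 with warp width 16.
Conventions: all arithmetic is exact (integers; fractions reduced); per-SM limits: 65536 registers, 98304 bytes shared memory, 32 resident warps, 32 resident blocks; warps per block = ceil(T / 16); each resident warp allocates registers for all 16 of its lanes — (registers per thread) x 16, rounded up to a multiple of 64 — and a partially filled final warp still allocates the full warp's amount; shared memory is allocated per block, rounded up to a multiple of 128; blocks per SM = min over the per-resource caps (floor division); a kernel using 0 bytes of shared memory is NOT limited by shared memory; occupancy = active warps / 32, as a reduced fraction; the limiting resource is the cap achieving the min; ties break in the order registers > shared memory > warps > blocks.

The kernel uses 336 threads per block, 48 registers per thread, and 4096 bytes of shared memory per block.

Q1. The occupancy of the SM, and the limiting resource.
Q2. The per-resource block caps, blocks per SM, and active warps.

Answer: occupancy 21/32, limited by warps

registers: 4 blocks
shared memory: 24 blocks
warps: 1 block
blocks: 32 blocks

Answer: 1 block, 21 active warps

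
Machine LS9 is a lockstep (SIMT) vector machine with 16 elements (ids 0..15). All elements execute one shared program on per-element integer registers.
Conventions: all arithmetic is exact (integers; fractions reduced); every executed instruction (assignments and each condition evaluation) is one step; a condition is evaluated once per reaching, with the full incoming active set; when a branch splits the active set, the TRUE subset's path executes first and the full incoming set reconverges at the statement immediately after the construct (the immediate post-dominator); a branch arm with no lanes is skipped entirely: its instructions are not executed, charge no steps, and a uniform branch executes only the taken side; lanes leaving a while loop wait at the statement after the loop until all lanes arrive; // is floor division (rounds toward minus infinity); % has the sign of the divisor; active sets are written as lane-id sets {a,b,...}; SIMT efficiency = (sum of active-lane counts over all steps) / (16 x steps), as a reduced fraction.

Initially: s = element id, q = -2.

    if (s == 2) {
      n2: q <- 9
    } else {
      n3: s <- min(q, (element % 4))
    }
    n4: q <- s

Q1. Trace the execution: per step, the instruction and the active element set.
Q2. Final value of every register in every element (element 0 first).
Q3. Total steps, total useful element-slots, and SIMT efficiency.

step 0: eval (s == 2)                {0,1,2,3,4,5,6,7,8,9,10,11,12,13,14,15}
step 1: q <- 9                       {2}
step 2: s <- min(q, (element % 4))   {0,1,3,4,5,6,7,8,9,10,11,12,13,14,15}
step 3: q <- s                       {0,1,2,3,4,5,6,7,8,9,10,11,12,13,14,15}

Answer: 4 steps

s: -2,-2,2,-2,-2,-2,-2,-2,-2,-2,-2,-2,-2,-2,-2,-2
q: -2,-2,2,-2,-2,-2,-2,-2,-2,-2,-2,-2,-2,-2,-2,-2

steps = 4; useful = 48; efficiency = 48/64 = 3/4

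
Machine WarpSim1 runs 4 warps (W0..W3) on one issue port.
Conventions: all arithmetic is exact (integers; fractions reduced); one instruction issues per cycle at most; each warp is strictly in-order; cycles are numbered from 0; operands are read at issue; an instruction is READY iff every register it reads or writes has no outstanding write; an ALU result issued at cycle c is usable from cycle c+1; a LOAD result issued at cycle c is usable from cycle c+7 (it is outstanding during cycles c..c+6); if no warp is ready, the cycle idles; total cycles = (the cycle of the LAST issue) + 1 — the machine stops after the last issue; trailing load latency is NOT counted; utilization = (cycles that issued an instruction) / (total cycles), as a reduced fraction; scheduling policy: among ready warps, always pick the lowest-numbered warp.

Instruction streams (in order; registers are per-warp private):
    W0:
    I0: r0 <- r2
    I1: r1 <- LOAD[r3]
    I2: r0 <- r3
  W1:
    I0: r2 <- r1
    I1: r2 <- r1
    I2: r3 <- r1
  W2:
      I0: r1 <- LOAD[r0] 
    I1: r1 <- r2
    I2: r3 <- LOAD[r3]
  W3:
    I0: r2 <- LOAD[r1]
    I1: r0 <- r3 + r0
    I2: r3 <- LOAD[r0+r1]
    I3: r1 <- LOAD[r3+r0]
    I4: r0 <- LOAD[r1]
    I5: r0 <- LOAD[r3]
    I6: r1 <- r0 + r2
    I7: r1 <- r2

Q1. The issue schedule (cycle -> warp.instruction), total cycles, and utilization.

cycle 0: W0.I0
cycle 1: W0.I1
cycle 2: W0.I2
cycle 3: W1.I0
cycle 4: W1.I1
cycle 5: W1.I2
cycle 6: W2.I0
cycle 7: W3.I0
cycle 8: W3.I1
cycle 9: W3.I2
cycle 10: idle
cycle 11: idle
cycle 12: idle
cycle 13: W2.I1
cycle 14: W2.I2
cycle 15: idle
cycle 16: W3.I3
cycle 17: idle
cycle 18: idle
cycle 19: idle
cycle 20: idle
cycle 21: idle
cycle 22: idle
cycle 23: W3.I4
cycle 24: idle
cycle 25: idle
cycle 26: idle
cycle 27: idle
cycle 28: idle
cycle 29: idle
cycle 30: W3.I5
cycle 31: idle
cycle 32: idle
cycle 33: idle
cycle 34: idle
cycle 35: idle
cycle 36: idle
cycle 37: W3.I6
cycle 38: W3.I7

Answer: 39 cycles, utilization 17/39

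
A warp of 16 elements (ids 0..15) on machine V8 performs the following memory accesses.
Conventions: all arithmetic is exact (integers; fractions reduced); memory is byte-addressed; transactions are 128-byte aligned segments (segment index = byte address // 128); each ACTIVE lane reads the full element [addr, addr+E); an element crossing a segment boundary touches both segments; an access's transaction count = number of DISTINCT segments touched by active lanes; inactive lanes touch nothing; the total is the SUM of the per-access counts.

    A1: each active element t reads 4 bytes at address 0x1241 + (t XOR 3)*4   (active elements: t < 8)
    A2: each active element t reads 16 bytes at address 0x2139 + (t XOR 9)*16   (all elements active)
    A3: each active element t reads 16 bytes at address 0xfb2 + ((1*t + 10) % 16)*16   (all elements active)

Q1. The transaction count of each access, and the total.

A1: 1 transaction
A2: 3 transactions
A3: 3 transactions

Answer: 1,3,3; total 7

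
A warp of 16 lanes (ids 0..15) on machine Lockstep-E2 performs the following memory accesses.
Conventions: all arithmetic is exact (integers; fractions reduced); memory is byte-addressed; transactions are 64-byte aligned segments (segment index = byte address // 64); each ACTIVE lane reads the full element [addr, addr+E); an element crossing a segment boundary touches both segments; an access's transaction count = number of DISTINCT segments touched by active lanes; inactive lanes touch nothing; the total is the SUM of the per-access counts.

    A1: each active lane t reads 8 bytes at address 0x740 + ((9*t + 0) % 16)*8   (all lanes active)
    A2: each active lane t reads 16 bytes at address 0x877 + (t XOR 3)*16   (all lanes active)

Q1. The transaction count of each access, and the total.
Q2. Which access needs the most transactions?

A1: 2 transactions
A2: 5 transactions

Answer: 2,5; total 7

Answer: A2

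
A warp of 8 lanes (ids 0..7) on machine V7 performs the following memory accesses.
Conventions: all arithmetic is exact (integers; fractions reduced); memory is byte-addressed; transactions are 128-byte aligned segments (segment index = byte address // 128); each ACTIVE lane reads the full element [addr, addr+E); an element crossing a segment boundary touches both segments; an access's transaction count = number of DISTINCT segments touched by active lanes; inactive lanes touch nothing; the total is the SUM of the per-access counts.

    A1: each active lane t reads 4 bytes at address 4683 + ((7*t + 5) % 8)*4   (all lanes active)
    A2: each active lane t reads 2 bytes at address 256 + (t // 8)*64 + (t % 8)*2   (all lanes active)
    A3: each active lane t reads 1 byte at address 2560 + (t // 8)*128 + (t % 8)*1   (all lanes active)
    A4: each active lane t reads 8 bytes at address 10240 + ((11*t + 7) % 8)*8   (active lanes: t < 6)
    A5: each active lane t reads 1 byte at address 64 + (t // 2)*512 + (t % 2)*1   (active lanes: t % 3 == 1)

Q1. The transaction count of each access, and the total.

A1: 1 transaction
A2: 1 transaction
A3: 1 transaction
A4: 1 transaction
A5: 3 transactions

Answer: 1,1,1,1,3; total 7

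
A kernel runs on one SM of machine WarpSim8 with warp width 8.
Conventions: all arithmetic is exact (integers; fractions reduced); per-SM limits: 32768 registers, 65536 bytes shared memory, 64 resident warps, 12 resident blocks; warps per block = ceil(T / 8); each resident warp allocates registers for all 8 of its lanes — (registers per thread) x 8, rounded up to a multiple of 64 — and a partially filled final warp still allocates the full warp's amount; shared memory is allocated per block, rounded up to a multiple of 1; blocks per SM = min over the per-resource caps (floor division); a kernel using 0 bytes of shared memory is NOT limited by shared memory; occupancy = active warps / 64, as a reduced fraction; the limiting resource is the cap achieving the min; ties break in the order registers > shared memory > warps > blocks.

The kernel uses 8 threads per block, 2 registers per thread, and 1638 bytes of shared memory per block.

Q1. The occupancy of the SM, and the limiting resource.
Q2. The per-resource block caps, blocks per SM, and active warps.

Answer: occupancy 3/16, limited by blocks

registers: 512 blocks
shared memory: 40 blocks
warps: 64 blocks
blocks: 12 blocks

Answer: 12 blocks, 12 active warps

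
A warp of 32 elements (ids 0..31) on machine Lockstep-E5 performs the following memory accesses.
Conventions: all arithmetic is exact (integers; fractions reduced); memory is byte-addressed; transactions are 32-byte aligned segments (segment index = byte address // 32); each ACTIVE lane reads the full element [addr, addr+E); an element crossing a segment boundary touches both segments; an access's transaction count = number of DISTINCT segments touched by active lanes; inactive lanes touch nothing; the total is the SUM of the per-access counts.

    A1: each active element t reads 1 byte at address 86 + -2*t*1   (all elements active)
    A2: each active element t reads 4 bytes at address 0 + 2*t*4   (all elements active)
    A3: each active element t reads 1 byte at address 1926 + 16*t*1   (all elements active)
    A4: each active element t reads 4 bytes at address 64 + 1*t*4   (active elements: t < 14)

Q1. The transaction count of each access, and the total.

A1: 3 transactions
A2: 8 transactions
A3: 16 transactions
A4: 2 transactions

Answer: 3,8,16,2; total 29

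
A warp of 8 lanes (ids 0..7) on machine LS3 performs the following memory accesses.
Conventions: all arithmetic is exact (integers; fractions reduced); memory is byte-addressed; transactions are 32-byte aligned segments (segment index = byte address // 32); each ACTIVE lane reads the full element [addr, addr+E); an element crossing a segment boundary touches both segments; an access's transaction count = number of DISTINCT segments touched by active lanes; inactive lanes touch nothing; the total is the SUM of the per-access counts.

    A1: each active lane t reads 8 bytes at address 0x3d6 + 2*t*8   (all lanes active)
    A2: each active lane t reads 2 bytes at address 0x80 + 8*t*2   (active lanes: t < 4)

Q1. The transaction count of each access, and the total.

A1: 5 transactions
A2: 2 transactions

Answer: 5,2; total 7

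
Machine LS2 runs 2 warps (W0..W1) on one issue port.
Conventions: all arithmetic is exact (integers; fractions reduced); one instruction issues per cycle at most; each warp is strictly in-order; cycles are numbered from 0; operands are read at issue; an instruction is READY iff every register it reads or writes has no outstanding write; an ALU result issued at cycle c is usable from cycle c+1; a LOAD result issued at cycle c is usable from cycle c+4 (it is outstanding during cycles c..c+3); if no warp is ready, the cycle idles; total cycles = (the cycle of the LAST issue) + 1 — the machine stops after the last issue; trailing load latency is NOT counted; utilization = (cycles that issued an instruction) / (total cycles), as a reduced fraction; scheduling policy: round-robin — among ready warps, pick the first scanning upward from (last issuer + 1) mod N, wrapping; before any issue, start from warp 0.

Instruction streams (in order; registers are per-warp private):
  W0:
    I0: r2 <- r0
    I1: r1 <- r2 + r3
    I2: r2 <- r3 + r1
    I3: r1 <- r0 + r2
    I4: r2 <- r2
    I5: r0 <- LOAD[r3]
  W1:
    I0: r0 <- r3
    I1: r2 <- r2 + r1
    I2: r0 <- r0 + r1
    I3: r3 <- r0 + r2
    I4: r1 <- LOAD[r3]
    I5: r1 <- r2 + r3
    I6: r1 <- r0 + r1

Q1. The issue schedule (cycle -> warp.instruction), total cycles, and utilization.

cycle 0: W0.I0
cycle 1: W1.I0
cycle 2: W0.I1
cycle 3: W1.I1
cycle 4: W0.I2
cycle 5: W1.I2
cycle 6: W0.I3
cycle 7: W1.I3
cycle 8: W0.I4
cycle 9: W1.I4
cycle 10: W0.I5
cycle 11: idle
cycle 12: idle
cycle 13: W1.I5
cycle 14: W1.I6

Answer: 15 cycles, utilization 13/15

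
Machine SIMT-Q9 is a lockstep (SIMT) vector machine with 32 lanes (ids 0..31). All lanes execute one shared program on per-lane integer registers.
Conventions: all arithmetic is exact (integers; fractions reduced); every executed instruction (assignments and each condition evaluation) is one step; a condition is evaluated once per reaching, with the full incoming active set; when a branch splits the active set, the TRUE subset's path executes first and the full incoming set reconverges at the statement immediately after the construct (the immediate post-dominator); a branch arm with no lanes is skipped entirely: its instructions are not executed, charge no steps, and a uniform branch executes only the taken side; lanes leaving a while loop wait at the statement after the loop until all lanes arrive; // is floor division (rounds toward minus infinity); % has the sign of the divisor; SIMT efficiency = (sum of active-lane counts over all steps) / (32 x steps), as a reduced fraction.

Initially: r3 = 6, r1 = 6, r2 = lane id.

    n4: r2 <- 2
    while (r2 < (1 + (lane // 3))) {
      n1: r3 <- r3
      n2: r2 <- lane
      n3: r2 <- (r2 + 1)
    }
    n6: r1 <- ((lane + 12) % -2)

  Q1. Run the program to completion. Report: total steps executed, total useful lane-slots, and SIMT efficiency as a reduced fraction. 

Answer: 7 steps, 200 useful, 25/28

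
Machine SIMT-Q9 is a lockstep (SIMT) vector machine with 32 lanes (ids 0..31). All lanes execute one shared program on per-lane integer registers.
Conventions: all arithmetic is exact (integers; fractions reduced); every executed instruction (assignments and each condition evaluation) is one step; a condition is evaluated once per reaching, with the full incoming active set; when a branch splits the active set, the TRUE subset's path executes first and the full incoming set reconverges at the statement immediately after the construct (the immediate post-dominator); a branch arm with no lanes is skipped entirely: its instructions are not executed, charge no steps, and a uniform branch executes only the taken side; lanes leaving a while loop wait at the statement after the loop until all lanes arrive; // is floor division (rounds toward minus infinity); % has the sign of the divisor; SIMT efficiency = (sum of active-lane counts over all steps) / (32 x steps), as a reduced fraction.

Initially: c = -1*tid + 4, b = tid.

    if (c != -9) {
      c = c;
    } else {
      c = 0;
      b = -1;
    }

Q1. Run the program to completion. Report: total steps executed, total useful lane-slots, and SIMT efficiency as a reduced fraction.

Answer: 4 steps, 65 useful, 65/128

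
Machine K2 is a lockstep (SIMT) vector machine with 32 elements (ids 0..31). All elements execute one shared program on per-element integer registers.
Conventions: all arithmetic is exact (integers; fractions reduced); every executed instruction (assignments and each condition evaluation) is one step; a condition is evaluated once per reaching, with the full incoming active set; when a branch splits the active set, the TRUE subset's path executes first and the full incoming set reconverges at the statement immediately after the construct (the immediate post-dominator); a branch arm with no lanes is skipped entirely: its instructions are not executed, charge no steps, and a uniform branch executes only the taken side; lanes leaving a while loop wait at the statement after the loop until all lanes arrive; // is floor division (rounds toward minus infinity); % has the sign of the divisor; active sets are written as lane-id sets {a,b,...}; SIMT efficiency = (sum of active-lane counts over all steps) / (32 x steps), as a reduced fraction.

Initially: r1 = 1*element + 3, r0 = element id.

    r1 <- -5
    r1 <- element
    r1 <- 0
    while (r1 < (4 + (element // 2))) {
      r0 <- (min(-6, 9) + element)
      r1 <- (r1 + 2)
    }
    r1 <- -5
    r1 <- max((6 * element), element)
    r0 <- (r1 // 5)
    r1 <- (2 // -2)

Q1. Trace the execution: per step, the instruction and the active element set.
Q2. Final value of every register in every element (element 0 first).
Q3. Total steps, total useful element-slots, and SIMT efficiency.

step 0: r1 <- -5                     {0,1,2,3,4,5,6,7,8,9,10,11,12,13,14,15,16,17,18,19,20,21,22,23,24,25,26,27,28,29,30,31}
step 1: r1 <- element                {0,1,2,3,4,5,6,7,8,9,10,11,12,13,14,15,16,17,18,19,20,21,22,23,24,25,26,27,28,29,30,31}
step 2: r1 <- 0                      {0,1,2,3,4,5,6,7,8,9,10,11,12,13,14,15,16,17,18,19,20,21,22,23,24,25,26,27,28,29,30,31}
step 3: eval (r1 < (4 + (element // 2))) {0,1,2,3,4,5,6,7,8,9,10,11,12,13,14,15,16,17,18,19,20,21,22,23,24,25,26,27,28,29,30,31}
step 4: r0 <- (min(-6, 9) + element) {0,1,2,3,4,5,6,7,8,9,10,11,12,13,14,15,16,17,18,19,20,21,22,23,24,25,26,27,28,29,30,31}
step 5: r1 <- (r1 + 2)               {0,1,2,3,4,5,6,7,8,9,10,11,12,13,14,15,16,17,18,19,20,21,22,23,24,25,26,27,28,29,30,31}
step 6: eval (r1 < (4 + (element // 2))) {0,1,2,3,4,5,6,7,8,9,10,11,12,13,14,15,16,17,18,19,20,21,22,23,24,25,26,27,28,29,30,31}
step 7: r0 <- (min(-6, 9) + element) {0,1,2,3,4,5,6,7,8,9,10,11,12,13,14,15,16,17,18,19,20,21,22,23,24,25,26,27,28,29,30,31}
step 8: r1 <- (r1 + 2)               {0,1,2,3,4,5,6,7,8,9,10,11,12,13,14,15,16,17,18,19,20,21,22,23,24,25,26,27,28,29,30,31}
step 9: eval (r1 < (4 + (element // 2))) {0,1,2,3,4,5,6,7,8,9,10,11,12,13,14,15,16,17,18,19,20,21,22,23,24,25,26,27,28,29,30,31}
step 10: r0 <- (min(-6, 9) + element) {2,3,4,5,6,7,8,9,10,11,12,13,14,15,16,17,18,19,20,21,22,23,24,25,26,27,28,29,30,31}
step 11: r1 <- (r1 + 2)               {2,3,4,5,6,7,8,9,10,11,12,13,14,15,16,17,18,19,20,21,22,23,24,25,26,27,28,29,30,31}
step 12: eval (r1 < (4 + (element // 2))) {2,3,4,5,6,7,8,9,10,11,12,13,14,15,16,17,18,19,20,21,22,23,24,25,26,27,28,29,30,31}
step 13: r0 <- (min(-6, 9) + element) {6,7,8,9,10,11,12,13,14,15,16,17,18,19,20,21,22,23,24,25,26,27,28,29,30,31}
step 14: r1 <- (r1 + 2)               {6,7,8,9,10,11,12,13,14,15,16,17,18,19,20,21,22,23,24,25,26,27,28,29,30,31}
step 15: eval (r1 < (4 + (element // 2))) {6,7,8,9,10,11,12,13,14,15,16,17,18,19,20,21,22,23,24,25,26,27,28,29,30,31}
step 16: r0 <- (min(-6, 9) + element) {10,11,12,13,14,15,16,17,18,19,20,21,22,23,24,25,26,27,28,29,30,31}
step 17: r1 <- (r1 + 2)               {10,11,12,13,14,15,16,17,18,19,20,21,22,23,24,25,26,27,28,29,30,31}
step 18: eval (r1 < (4 + (element // 2))) {10,11,12,13,14,15,16,17,18,19,20,21,22,23,24,25,26,27,28,29,30,31}
step 19: r0 <- (min(-6, 9) + element) {14,15,16,17,18,19,20,21,22,23,24,25,26,27,28,29,30,31}
step 20: r1 <- (r1 + 2)               {14,15,16,17,18,19,20,21,22,23,24,25,26,27,28,29,30,31}
step 21: eval (r1 < (4 + (element // 2))) {14,15,16,17,18,19,20,21,22,23,24,25,26,27,28,29,30,31}
step 22: r0 <- (min(-6, 9) + element) {18,19,20,21,22,23,24,25,26,27,28,29,30,31}
step 23: r1 <- (r1 + 2)               {18,19,20,21,22,23,24,25,26,27,28,29,30,31}
step 24: eval (r1 < (4 + (element // 2))) {18,19,20,21,22,23,24,25,26,27,28,29,30,31}
step 25: r0 <- (min(-6, 9) + element) {22,23,24,25,26,27,28,29,30,31}
step 26: r1 <- (r1 + 2)               {22,23,24,25,26,27,28,29,30,31}
step 27: eval (r1 < (4 + (element // 2))) {22,23,24,25,26,27,28,29,30,31}
step 28: r0 <- (min(-6, 9) + element) {26,27,28,29,30,31}
step 29: r1 <- (r1 + 2)               {26,27,28,29,30,31}
step 30: eval (r1 < (4 + (element // 2))) {26,27,28,29,30,31}
step 31: r0 <- (min(-6, 9) + element) {30,31}
step 32: r1 <- (r1 + 2)               {30,31}
step 33: eval (r1 < (4 + (element // 2))) {30,31}
step 34: r1 <- -5                     {0,1,2,3,4,5,6,7,8,9,10,11,12,13,14,15,16,17,18,19,20,21,22,23,24,25,26,27,28,29,30,31}
step 35: r1 <- max((6 * element), element) {0,1,2,3,4,5,6,7,8,9,10,11,12,13,14,15,16,17,18,19,20,21,22,23,24,25,26,27,28,29,30,31}
step 36: r0 <- (r1 // 5)              {0,1,2,3,4,5,6,7,8,9,10,11,12,13,14,15,16,17,18,19,20,21,22,23,24,25,26,27,28,29,30,31}
step 37: r1 <- (2 // -2)              {0,1,2,3,4,5,6,7,8,9,10,11,12,13,14,15,16,17,18,19,20,21,22,23,24,25,26,27,28,29,30,31}

Answer: 38 steps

r1: -1,-1,-1,-1,-1,-1,-1,-1,-1,-1,-1,-1,-1,-1,-1,-1,-1,-1,-1,-1,-1,-1,-1,-1,-1,-1,-1,-1,-1,-1,-1,-1
r0: 0,1,2,3,4,6,7,8,9,10,12,13,14,15,16,18,19,20,21,22,24,25,26,27,28,30,31,32,33,34,36,37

steps = 38; useful = 832; efficiency = 832/1216 = 13/19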